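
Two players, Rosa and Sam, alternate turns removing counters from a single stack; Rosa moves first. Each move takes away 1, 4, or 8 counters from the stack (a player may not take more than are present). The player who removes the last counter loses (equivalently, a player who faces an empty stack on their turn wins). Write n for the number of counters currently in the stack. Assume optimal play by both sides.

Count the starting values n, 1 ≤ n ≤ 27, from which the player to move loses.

10

Label each position W (a win for the player to move) or L (a loss). A position with no legal move is W; any other position is W exactly when some move reaches an L, and L when every move reaches a W.
n=0: no move; the opponent has just taken the last counter and therefore loses → W
n=1: L (sole option 0(W) is W)
n=2: W (go to 1, an L position)
n=3: L (sole option 2(W) is W)
n=4: W (go to 3, an L position)
n=5: W (go to 1, an L position)
n=6: L (options 5(W), 2(W) are all W)
n=7: W (go to 6, an L position)
n=8: L (options 7(W), 4(W), 0(W) are all W)
n=9: W (go to 8, an L position)
n=10: W (go to 6, an L position)
n=11: W (go to 3, an L position)
n=12: W (go to 8, an L position)
n=13: L (options 12(W), 9(W), 5(W) are all W)
n=14: W (go to 13, an L position)
n=15: L (options 14(W), 11(W), 7(W) are all W)
n=16: W (go to 15, an L position)
n=17: W (go to 13, an L position)
n=18: L (options 17(W), 14(W), 10(W) are all W)
n=19: W (go to 18, an L position)
n=20: L (options 19(W), 16(W), 12(W) are all W)
n=21: W (go to 20, an L position)
n=22: W (go to 18, an L position)
n=23: W (go to 15, an L position)
n=24: W (go to 20, an L position)
n=25: L (options 24(W), 21(W), 17(W) are all W)
n=26: W (go to 25, an L position)
n=27: L (options 26(W), 23(W), 19(W) are all W)
L entries with 1 ≤ n ≤ 27 (the range starts at n=1): n = 1, 3, 6, 8, 13, 15, 18, 20, 25, 27; that makes 10.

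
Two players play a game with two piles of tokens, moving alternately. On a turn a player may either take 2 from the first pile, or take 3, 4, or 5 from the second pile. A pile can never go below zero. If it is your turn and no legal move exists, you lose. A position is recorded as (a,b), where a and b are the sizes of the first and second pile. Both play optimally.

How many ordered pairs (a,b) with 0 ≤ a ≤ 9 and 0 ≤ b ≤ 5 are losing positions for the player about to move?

30

Classify positions by backward induction: terminal positions (no move available) are L. From any other position, the mover wins iff some move reaches an L.
Every move lowers a or b (never raises either), so fill the grid row by row in increasing a, and left to right within a row: each cell's successors are then already labelled.
      b=0  b=1  b=2  b=3  b=4  b=5
a=0:    L    L    L    W    W    W
a=1:    L    L    L    W    W    W
a=2:    W    W    W    L    L    L
a=3:    W    W    W    L    L    L
a=4:    L    L    L    W    W    W
a=5:    L    L    L    W    W    W
a=6:    W    W    W    L    L    L
a=7:    W    W    W    L    L    L
a=8:    L    L    L    W    W    W
a=9:    L    L    L    W    W    W
Cells with no legal move (terminal, hence L): (0,0), (0,1), (0,2), (1,0), (1,1), (1,2).
The remaining L cells, each justified by listing all of its moves:
(2,3): only reaches (0,3)(W), (2,0)(W), all W → L
(2,4): only reaches (0,4)(W), (2,1)(W), (2,0)(W), all W → L
(2,5): only reaches (0,5)(W), (2,2)(W), (2,1)(W), (2,0)(W), all W → L
(3,3): only reaches (1,3)(W), (3,0)(W), all W → L
(3,4): only reaches (1,4)(W), (3,1)(W), (3,0)(W), all W → L
(3,5): only reaches (1,5)(W), (3,2)(W), (3,1)(W), (3,0)(W), all W → L
(4,0): only reaches (2,0)(W), which is W → L
(4,1): only reaches (2,1)(W), which is W → L
(4,2): only reaches (2,2)(W), which is W → L
(5,0): only reaches (3,0)(W), which is W → L
(5,1): only reaches (3,1)(W), which is W → L
(5,2): only reaches (3,2)(W), which is W → L
(6,3): only reaches (4,3)(W), (6,0)(W), all W → L
(6,4): only reaches (4,4)(W), (6,1)(W), (6,0)(W), all W → L
(6,5): only reaches (4,5)(W), (6,2)(W), (6,1)(W), (6,0)(W), all W → L
(7,3): only reaches (5,3)(W), (7,0)(W), all W → L
(7,4): only reaches (5,4)(W), (7,1)(W), (7,0)(W), all W → L
(7,5): only reaches (5,5)(W), (7,2)(W), (7,1)(W), (7,0)(W), all W → L
(8,0): only reaches (6,0)(W), which is W → L
(8,1): only reaches (6,1)(W), which is W → L
(8,2): only reaches (6,2)(W), which is W → L
(9,0): only reaches (7,0)(W), which is W → L
(9,1): only reaches (7,1)(W), which is W → L
(9,2): only reaches (7,2)(W), which is W → L
Every other cell has at least one move into one of the L cells above, so it is W.
L cells per row: a=0: 3, a=1: 3, a=2: 3, a=3: 3, a=4: 3, a=5: 3, a=6: 3, a=7: 3, a=8: 3, a=9: 3; total 30.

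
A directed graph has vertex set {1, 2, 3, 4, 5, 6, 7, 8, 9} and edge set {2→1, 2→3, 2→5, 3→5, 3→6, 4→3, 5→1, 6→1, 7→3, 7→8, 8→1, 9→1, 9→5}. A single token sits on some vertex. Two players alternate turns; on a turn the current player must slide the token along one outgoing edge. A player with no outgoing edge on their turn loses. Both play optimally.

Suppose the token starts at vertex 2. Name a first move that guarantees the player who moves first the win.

Move to 3.

Label each position W (a win for the player to move) or L (a loss). A position with no legal move is L; any other position is W exactly when some move reaches an L, and L when every move reaches a W.
Every edge goes from a vertex to one that appears earlier in the order 1, 8, 6, 5, 3, 4, 2, 7, 9, so processing vertices in that order labels each vertex after all of its successors.
1: no outgoing edge → L
8: W (go to 1, an L position)
6: W (go to 1, an L position)
5: W (go to 1, an L position)
3: L (options 5(W), 6(W) are all W)
4: W (go to 3, an L position)
2: W (go to 3, an L position)
7: W (go to 3, an L position)
9: W (go to 1, an L position)
From 2, the L positions reachable in one move are: 3, 1. Any move reaching one of these is winning.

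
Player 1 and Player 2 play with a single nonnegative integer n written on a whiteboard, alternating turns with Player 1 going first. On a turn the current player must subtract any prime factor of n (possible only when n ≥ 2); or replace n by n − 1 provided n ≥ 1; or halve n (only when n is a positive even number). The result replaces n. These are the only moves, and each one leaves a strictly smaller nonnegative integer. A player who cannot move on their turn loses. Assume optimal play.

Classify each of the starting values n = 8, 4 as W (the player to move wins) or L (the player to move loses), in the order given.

8: W, 4: L

Compute win/loss labels from the base case upward. A position with no move is L. Any other position is W if it can reach an L in one move, else L.
n=0: no move → L
n=1: →0(L), so W
n=2: →0(L), so W
n=3: →0(L), so W
n=4: →2(W), 3(W) — all W, so L
n=5: →0(L), so W
n=6: →4(L), so W
n=7: →0(L), so W
n=8: →4(L), so W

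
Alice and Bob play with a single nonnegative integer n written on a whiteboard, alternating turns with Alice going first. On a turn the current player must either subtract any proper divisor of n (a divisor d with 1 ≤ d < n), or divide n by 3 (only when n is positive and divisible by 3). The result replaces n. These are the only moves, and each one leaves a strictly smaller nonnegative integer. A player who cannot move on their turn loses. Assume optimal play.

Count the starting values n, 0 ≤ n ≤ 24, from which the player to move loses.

11

Compute win/loss labels from the base case upward. A position with no move is L. Any other position is W if it can reach an L in one move, else L.
n=0: no move → L
n=1: no move → L
n=2: →1(L), so W
n=3: →1(L), so W
n=4: →2(W), 3(W) — all W, so L
n=5: →4(L), so W
n=6: →4(L), so W
n=7: →6(W) only, which is W, so L
n=8: →4(L), so W
n=9: →3(W), 6(W), 8(W) — all W, so L
n=10: →9(L), so W
n=11: →10(W) only, which is W, so L
n=12: →4(L), so W
n=13: →12(W) only, which is W, so L
n=14: →7(L), so W
n=15: →5(W), 10(W), 12(W), 14(W) — all W, so L
n=16: →15(L), so W
n=17: →16(W) only, which is W, so L
n=18: →9(L), so W
n=19: →18(W) only, which is W, so L
n=20: →15(L), so W
n=21: →7(L), so W
n=22: →11(L), so W
n=23: →22(W) only, which is W, so L
n=24: →23(L), so W
L entries with 0 ≤ n ≤ 24: n = 0, 1, 4, 7, 9, 11, 13, 15, 17, 19, 23; that makes 11.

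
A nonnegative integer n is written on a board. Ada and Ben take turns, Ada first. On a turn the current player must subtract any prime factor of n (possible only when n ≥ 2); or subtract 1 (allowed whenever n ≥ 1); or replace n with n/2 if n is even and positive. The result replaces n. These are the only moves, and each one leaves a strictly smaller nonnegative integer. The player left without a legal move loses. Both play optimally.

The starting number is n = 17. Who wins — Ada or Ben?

Build the W/L table. Terminal = L. A non-terminal position is W if it has a move to some L; otherwise it is L.
n=0: no move → L
n=1: can move to 0, which is L ⇒ W
n=2: can move to 0, which is L ⇒ W
n=3: can move to 0, which is L ⇒ W
n=4: moves to 2(W), 3(W); every one is W ⇒ L
n=5: can move to 0, which is L ⇒ W
n=6: can move to 4, which is L ⇒ W
n=7: can move to 0, which is L ⇒ W
n=8: can move to 4, which is L ⇒ W
n=9: moves to 6(W), 8(W); every one is W ⇒ L
n=10: can move to 9, which is L ⇒ W
n=11: can move to 0, which is L ⇒ W
n=12: can move to 9, which is L ⇒ W
n=13: can move to 0, which is L ⇒ W
n=14: moves to 7(W), 12(W), 13(W); every one is W ⇒ L
n=15: can move to 14, which is L ⇒ W
n=16: can move to 14, which is L ⇒ W
n=17: can move to 0, which is L ⇒ W
The starting position 17 is W: Ada should move to 0, handing over an L position.

Ada wins.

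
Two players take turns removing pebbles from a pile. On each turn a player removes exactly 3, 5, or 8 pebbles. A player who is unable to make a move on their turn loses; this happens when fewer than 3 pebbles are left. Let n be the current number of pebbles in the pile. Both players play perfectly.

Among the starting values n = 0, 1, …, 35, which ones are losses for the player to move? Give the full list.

0, 1, 2, 11, 12, 13, 22, 23, 24, 33, 34, 35

Label each position W (a win for the player to move) or L (a loss). A position with no legal move is L; any other position is W exactly when some move reaches an L, and L when every move reaches a W.
n=0: no move → L
n=1: no move → L
n=2: no move → L
n=3: W (go to 0, an L position)
n=4: W (go to 1, an L position)
n=5: W (go to 2, an L position)
n=6: W (go to 1, an L position)
n=7: W (go to 2, an L position)
n=8: W (go to 0, an L position)
n=9: W (go to 1, an L position)
n=10: W (go to 2, an L position)
n=11: L (options 8(W), 6(W), 3(W) are all W)
n=12: L (options 9(W), 7(W), 4(W) are all W)
n=13: L (options 10(W), 8(W), 5(W) are all W)
n=14: W (go to 11, an L position)
n=15: W (go to 12, an L position)
n=16: W (go to 13, an L position)
n=17: W (go to 12, an L position)
n=18: W (go to 13, an L position)
n=19: W (go to 11, an L position)
n=20: W (go to 12, an L position)
n=21: W (go to 13, an L position)
n=22: L (options 19(W), 17(W), 14(W) are all W)
n=23: L (options 20(W), 18(W), 15(W) are all W)
n=24: L (options 21(W), 19(W), 16(W) are all W)
n=25: W (go to 22, an L position)
n=26: W (go to 23, an L position)
n=27: W (go to 24, an L position)
n=28: W (go to 23, an L position)
n=29: W (go to 24, an L position)
n=30: W (go to 22, an L position)
n=31: W (go to 23, an L position)
n=32: W (go to 24, an L position)
n=33: L (options 30(W), 28(W), 25(W) are all W)
n=34: L (options 31(W), 29(W), 26(W) are all W)
n=35: L (options 32(W), 30(W), 27(W) are all W)
Reading off the rows marked L gives the requested list; there are 12 such values of n.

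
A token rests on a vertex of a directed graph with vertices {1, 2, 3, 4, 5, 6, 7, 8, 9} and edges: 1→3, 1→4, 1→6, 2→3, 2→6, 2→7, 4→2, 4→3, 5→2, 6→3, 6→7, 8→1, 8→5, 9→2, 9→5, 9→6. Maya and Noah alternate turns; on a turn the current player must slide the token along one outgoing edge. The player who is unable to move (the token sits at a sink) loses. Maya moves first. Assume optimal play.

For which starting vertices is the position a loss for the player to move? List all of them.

3, 5, 7

Positions with no move are L. A position that does have a move is losing for the player to move precisely when every available move leads to a winning position for the opponent. Fill in the labels:
Every edge goes from a vertex to one that appears earlier in the order 7, 3, 6, 2, 5, 4, 1, 9, 8, so processing vertices in that order labels each vertex after all of its successors.
7: no outgoing edge → L
3: no outgoing edge → L
6: reaches L-position 3 → W
2: reaches L-position 3 → W
5: only reaches 2(W), which is W → L
4: reaches L-position 3 → W
1: reaches L-position 3 → W
9: reaches L-position 5 → W
8: reaches L-position 5 → W
The losing starting vertices are exactly the entries labelled L in this table (3 of them).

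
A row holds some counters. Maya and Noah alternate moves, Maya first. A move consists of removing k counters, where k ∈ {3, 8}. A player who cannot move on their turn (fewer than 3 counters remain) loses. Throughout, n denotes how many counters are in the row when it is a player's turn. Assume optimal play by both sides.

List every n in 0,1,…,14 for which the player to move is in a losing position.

Positions with no move are L. A position that does have a move is losing for the player to move precisely when every available move leads to a winning position for the opponent. Fill in the labels:
n=0: no move → L
n=1: no move → L
n=2: no move → L
n=3: →0(L), so W
n=4: →1(L), so W
n=5: →2(L), so W
n=6: →3(W) only, which is W, so L
n=7: →4(W) only, which is W, so L
n=8: →0(L), so W
n=9: →6(L), so W
n=10: →7(L), so W
n=11: →8(W), 3(W) — all W, so L
n=12: →9(W), 4(W) — all W, so L
n=13: →10(W), 5(W) — all W, so L
n=14: →11(L), so W
The losing starting values of n are exactly the entries labelled L in this table (8 of them).

0, 1, 2, 6, 7, 11, 12, 13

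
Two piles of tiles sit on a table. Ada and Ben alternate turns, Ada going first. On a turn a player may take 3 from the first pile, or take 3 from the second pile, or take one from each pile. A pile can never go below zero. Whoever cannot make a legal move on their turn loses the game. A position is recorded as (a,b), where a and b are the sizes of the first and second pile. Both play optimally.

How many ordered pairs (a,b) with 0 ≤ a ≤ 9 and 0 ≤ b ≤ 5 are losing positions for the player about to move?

26

Compute win/loss labels from the base case upward. A position with no move is L. Any other position is W if it can reach an L in one move, else L.
Every move lowers a or b (never raises either), so fill the grid row by row in increasing a, and left to right within a row: each cell's successors are then already labelled.
      b=0  b=1  b=2  b=3  b=4  b=5
a=0:    L    L    L    W    W    W
a=1:    L    W    W    W    L    L
a=2:    L    W    L    W    L    W
a=3:    W    W    W    W    L    W
a=4:    W    L    L    L    W    W
a=5:    W    L    W    W    W    L
a=6:    L    L    W    W    W    L
a=7:    L    W    W    W    L    L
a=8:    L    W    L    W    L    W
a=9:    W    W    L    W    L    W
Cells with no legal move (terminal, hence L): (0,0), (0,1), (0,2), (1,0), (2,0).
The remaining L cells, each justified by listing all of its moves:
(1,4): →(1,1)(W), (0,3)(W) — all W, so L
(1,5): →(1,2)(W), (0,4)(W) — all W, so L
(2,2): →(1,1)(W) only, which is W, so L
(2,4): →(2,1)(W), (1,3)(W) — all W, so L
(3,4): →(0,4)(W), (3,1)(W), (2,3)(W) — all W, so L
(4,1): →(1,1)(W), (3,0)(W) — all W, so L
(4,2): →(1,2)(W), (3,1)(W) — all W, so L
(4,3): →(1,3)(W), (4,0)(W), (3,2)(W) — all W, so L
(5,1): →(2,1)(W), (4,0)(W) — all W, so L
(5,5): →(2,5)(W), (5,2)(W), (4,4)(W) — all W, so L
(6,0): →(3,0)(W) only, which is W, so L
(6,1): →(3,1)(W), (5,0)(W) — all W, so L
(6,5): →(3,5)(W), (6,2)(W), (5,4)(W) — all W, so L
(7,0): →(4,0)(W) only, which is W, so L
(7,4): →(4,4)(W), (7,1)(W), (6,3)(W) — all W, so L
(7,5): →(4,5)(W), (7,2)(W), (6,4)(W) — all W, so L
(8,0): →(5,0)(W) only, which is W, so L
(8,2): →(5,2)(W), (7,1)(W) — all W, so L
(8,4): →(5,4)(W), (8,1)(W), (7,3)(W) — all W, so L
(9,2): →(6,2)(W), (8,1)(W) — all W, so L
(9,4): →(6,4)(W), (9,1)(W), (8,3)(W) — all W, so L
Every other cell has at least one move into one of the L cells above, so it is W.
L cells per row: a=0: 3, a=1: 3, a=2: 3, a=3: 1, a=4: 3, a=5: 2, a=6: 3, a=7: 3, a=8: 3, a=9: 2; total 26.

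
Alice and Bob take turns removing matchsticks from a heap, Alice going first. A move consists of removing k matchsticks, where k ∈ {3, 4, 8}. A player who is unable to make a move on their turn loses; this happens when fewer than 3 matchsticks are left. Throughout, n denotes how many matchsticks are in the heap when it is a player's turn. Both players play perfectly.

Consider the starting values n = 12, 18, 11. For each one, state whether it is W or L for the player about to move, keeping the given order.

12: L, 18: W, 11: W

Build the W/L table. Terminal = L. A non-terminal position is W if it has a move to some L; otherwise it is L.
n=0: no move → L
n=1: no move → L
n=2: no move → L
n=3: →0(L), so W
n=4: →1(L), so W
n=5: →2(L), so W
n=6: →2(L), so W
n=7: →4(W), 3(W) — all W, so L
n=8: →0(L), so W
n=9: →1(L), so W
n=10: →7(L), so W
n=11: →7(L), so W
n=12: →9(W), 8(W), 4(W) — all W, so L
n=13: →10(W), 9(W), 5(W) — all W, so L
n=14: →11(W), 10(W), 6(W) — all W, so L
n=15: →12(L), so W
n=16: →13(L), so W
n=17: →14(L), so W
n=18: →14(L), so W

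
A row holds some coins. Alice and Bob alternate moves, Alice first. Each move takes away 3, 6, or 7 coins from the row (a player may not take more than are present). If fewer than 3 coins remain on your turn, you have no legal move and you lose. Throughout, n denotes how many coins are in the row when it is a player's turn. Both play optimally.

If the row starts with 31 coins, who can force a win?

Work bottom-up. With no move the player to move loses. Otherwise the position is W if at least one move leads to an L position for the opponent, and L if every move leads to a W.
n=0: no move → L
n=1: no move → L
n=2: no move → L
n=3: reaches L-position 0 → W
n=4: reaches L-position 1 → W
n=5: reaches L-position 2 → W
n=6: reaches L-position 0 → W
n=7: reaches L-position 1 → W
n=8: reaches L-position 2 → W
n=9: reaches L-position 2 → W
n=10: only reaches 7(W), 4(W), 3(W), all W → L
n=11: only reaches 8(W), 5(W), 4(W), all W → L
n=12: only reaches 9(W), 6(W), 5(W), all W → L
n=13: reaches L-position 10 → W
n=14: reaches L-position 11 → W
n=15: reaches L-position 12 → W
n=16: reaches L-position 10 → W
n=17: reaches L-position 11 → W
n=18: reaches L-position 12 → W
n=19: reaches L-position 12 → W
n=20: only reaches 17(W), 14(W), 13(W), all W → L
n=21: only reaches 18(W), 15(W), 14(W), all W → L
n=22: only reaches 19(W), 16(W), 15(W), all W → L
n=23: reaches L-position 20 → W
n=24: reaches L-position 21 → W
n=25: reaches L-position 22 → W
n=26: reaches L-position 20 → W
n=27: reaches L-position 21 → W
n=28: reaches L-position 22 → W
n=29: reaches L-position 22 → W
n=30: only reaches 27(W), 24(W), 23(W), all W → L
n=31: only reaches 28(W), 25(W), 24(W), all W → L
Every move from 31 reaches a W position, so the mover loses.

Bob wins.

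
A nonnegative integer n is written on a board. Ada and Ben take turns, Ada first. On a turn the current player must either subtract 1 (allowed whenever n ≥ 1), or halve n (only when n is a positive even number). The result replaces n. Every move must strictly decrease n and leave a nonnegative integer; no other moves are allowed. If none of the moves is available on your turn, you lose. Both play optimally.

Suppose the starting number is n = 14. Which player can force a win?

Work bottom-up. With no move the player to move loses. Otherwise the position is W if at least one move leads to an L position for the opponent, and L if every move leads to a W.
n=0: no move → L
n=1: can move to 0, which is L ⇒ W
n=2: the only move is to 1(W), a W ⇒ L
n=3: can move to 2, which is L ⇒ W
n=4: can move to 2, which is L ⇒ W
n=5: the only move is to 4(W), a W ⇒ L
n=6: can move to 5, which is L ⇒ W
n=7: the only move is to 6(W), a W ⇒ L
n=8: can move to 7, which is L ⇒ W
n=9: the only move is to 8(W), a W ⇒ L
n=10: can move to 5, which is L ⇒ W
n=11: the only move is to 10(W), a W ⇒ L
n=12: can move to 11, which is L ⇒ W
n=13: the only move is to 12(W), a W ⇒ L
n=14: can move to 7, which is L ⇒ W
The starting position 14 is W: Ada should move to 7, handing over an L position.

Ada wins.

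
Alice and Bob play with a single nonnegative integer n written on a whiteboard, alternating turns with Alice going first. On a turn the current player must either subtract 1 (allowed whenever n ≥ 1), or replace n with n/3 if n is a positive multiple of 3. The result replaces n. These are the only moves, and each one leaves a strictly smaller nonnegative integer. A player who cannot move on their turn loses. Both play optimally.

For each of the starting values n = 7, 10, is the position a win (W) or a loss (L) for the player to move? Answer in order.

7: L, 10: W

Classify positions by backward induction: terminal positions (no move available) are L. From any other position, the mover wins iff some move reaches an L.
n=0: no move → L
n=1: →0(L), so W
n=2: →1(W) only, which is W, so L
n=3: →2(L), so W
n=4: →3(W) only, which is W, so L
n=5: →4(L), so W
n=6: →2(L), so W
n=7: →6(W) only, which is W, so L
n=8: →7(L), so W
n=9: →3(W), 8(W) — all W, so L
n=10: →9(L), so W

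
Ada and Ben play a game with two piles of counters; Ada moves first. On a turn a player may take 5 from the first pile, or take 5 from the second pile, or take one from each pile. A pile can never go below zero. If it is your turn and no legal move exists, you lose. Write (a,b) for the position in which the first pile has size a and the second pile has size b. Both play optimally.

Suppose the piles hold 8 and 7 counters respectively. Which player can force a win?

Ben wins.

Use the standard recursion: the mover loses at a terminal position; elsewhere, the mover wins exactly when some move hands the opponent an L position.
No move ever increases a pile, so every position that can arise here has a ≤ 8 and b ≤ 7; it is enough to label the cells with 0 ≤ a ≤ 8 and 0 ≤ b ≤ 7.
Every move lowers a or b (never raises either), so fill the grid row by row in increasing a, and left to right within a row: each cell's successors are then already labelled.
      b=0  b=1  b=2  b=3  b=4  b=5  b=6  b=7
a=0:    L    L    L    L    L    W    W    W
a=1:    L    W    W    W    W    W    L    L
a=2:    L    W    L    L    L    W    L    W
a=3:    L    W    L    W    W    W    L    W
a=4:    L    W    L    W    L    W    L    W
a=5:    W    W    W    W    W    W    L    W
a=6:    W    L    L    L    L    L    W    W
a=7:    W    L    W    W    W    W    W    L
a=8:    W    L    W    L    L    L    W    L
Cells with no legal move (terminal, hence L): (0,0), (0,1), (0,2), (0,3), (0,4), (1,0), (2,0), (3,0), (4,0).
The remaining L cells, each justified by listing all of its moves:
(1,6): only reaches (1,1)(W), (0,5)(W), all W → L
(1,7): only reaches (1,2)(W), (0,6)(W), all W → L
(2,2): only reaches (1,1)(W), which is W → L
(2,3): only reaches (1,2)(W), which is W → L
(2,4): only reaches (1,3)(W), which is W → L
(2,6): only reaches (2,1)(W), (1,5)(W), all W → L
(3,2): only reaches (2,1)(W), which is W → L
(3,6): only reaches (3,1)(W), (2,5)(W), all W → L
(4,2): only reaches (3,1)(W), which is W → L
(4,4): only reaches (3,3)(W), which is W → L
(4,6): only reaches (4,1)(W), (3,5)(W), all W → L
(5,6): only reaches (0,6)(W), (5,1)(W), (4,5)(W), all W → L
(6,1): only reaches (1,1)(W), (5,0)(W), all W → L
(6,2): only reaches (1,2)(W), (5,1)(W), all W → L
(6,3): only reaches (1,3)(W), (5,2)(W), all W → L
(6,4): only reaches (1,4)(W), (5,3)(W), all W → L
(6,5): only reaches (1,5)(W), (6,0)(W), (5,4)(W), all W → L
(7,1): only reaches (2,1)(W), (6,0)(W), all W → L
(7,7): only reaches (2,7)(W), (7,2)(W), (6,6)(W), all W → L
(8,1): only reaches (3,1)(W), (7,0)(W), all W → L
(8,3): only reaches (3,3)(W), (7,2)(W), all W → L
(8,4): only reaches (3,4)(W), (7,3)(W), all W → L
(8,5): only reaches (3,5)(W), (8,0)(W), (7,4)(W), all W → L
(8,7): only reaches (3,7)(W), (8,2)(W), (7,6)(W), all W → L
Every other cell has at least one move into one of the L cells above, so it is W.
The starting position (8,7) is L: whatever Ada does, the opponent receives a W position.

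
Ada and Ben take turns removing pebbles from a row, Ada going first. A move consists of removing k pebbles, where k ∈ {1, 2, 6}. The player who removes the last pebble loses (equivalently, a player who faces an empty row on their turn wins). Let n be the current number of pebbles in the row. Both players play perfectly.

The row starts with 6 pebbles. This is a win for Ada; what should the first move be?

Build the W/L table. Terminal = W. A non-terminal position is W if it has a move to some L; otherwise it is L.
n=0: no move; the opponent has just taken the last pebble and therefore loses → W
n=1: →0(W) only, which is W, so L
n=2: →1(L), so W
n=3: →1(L), so W
n=4: →3(W), 2(W) — all W, so L
n=5: →4(L), so W
n=6: →4(L), so W
From 6, the L positions reachable in one move are: 4.

Remove 2, leaving 4.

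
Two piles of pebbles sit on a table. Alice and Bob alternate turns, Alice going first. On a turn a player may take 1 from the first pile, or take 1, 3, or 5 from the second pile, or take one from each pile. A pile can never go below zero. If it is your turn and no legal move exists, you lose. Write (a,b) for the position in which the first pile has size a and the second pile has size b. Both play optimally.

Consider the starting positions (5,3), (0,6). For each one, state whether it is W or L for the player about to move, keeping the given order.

(5,3): W, (0,6): L

Positions with no move are L. A position that does have a move is losing for the player to move precisely when every available move leads to a winning position for the opponent. Fill in the labels:
No move ever increases a pile, so every position that can arise here has a ≤ 5 and b ≤ 6; it is enough to label the cells with 0 ≤ a ≤ 5 and 0 ≤ b ≤ 6.
Every move lowers a or b (never raises either), so fill the grid row by row in increasing a, and left to right within a row: each cell's successors are then already labelled.
      b=0  b=1  b=2  b=3  b=4  b=5  b=6
a=0:    L    W    L    W    L    W    L
a=1:    W    W    W    W    W    W    W
a=2:    L    W    L    W    L    W    L
a=3:    W    W    W    W    W    W    W
a=4:    L    W    L    W    L    W    L
a=5:    W    W    W    W    W    W    W
Cells with no legal move (terminal, hence L): (0,0).
The remaining L cells, each justified by listing all of its moves:
(0,2): the only move is to (0,1)(W), a W ⇒ L
(0,4): moves to (0,3)(W), (0,1)(W); every one is W ⇒ L
(0,6): moves to (0,5)(W), (0,3)(W), (0,1)(W); every one is W ⇒ L
(2,0): the only move is to (1,0)(W), a W ⇒ L
(2,2): moves to (1,2)(W), (2,1)(W), (1,1)(W); every one is W ⇒ L
(2,4): moves to (1,4)(W), (2,3)(W), (2,1)(W), (1,3)(W); every one is W ⇒ L
(2,6): moves to (1,6)(W), (2,5)(W), (2,3)(W), (2,1)(W), (1,5)(W); every one is W ⇒ L
(4,0): the only move is to (3,0)(W), a W ⇒ L
(4,2): moves to (3,2)(W), (4,1)(W), (3,1)(W); every one is W ⇒ L
(4,4): moves to (3,4)(W), (4,3)(W), (4,1)(W), (3,3)(W); every one is W ⇒ L
(4,6): moves to (3,6)(W), (4,5)(W), (4,3)(W), (4,1)(W), (3,5)(W); every one is W ⇒ L
Every other cell has at least one move into one of the L cells above, so it is W.
(5,3): the move to (4,2) reaches an L cell, so W
(0,6): one of the L cells justified above, so L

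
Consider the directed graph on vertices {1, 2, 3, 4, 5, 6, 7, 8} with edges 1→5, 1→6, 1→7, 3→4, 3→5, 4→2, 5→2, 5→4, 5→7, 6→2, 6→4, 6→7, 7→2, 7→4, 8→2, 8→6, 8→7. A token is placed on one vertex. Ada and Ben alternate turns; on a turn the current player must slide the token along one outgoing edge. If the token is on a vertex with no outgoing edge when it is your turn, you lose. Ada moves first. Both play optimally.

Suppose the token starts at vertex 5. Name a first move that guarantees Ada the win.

Move to 2.

Compute win/loss labels from the base case upward. A position with no move is L. Any other position is W if it can reach an L in one move, else L.
Every edge goes from a vertex to one that appears earlier in the order 2, 4, 7, 5, 6, 8, 3, 1, so processing vertices in that order labels each vertex after all of its successors.
2: no outgoing edge → L
4: W (go to 2, an L position)
7: W (go to 2, an L position)
5: W (go to 2, an L position)
6: W (go to 2, an L position)
8: W (go to 2, an L position)
3: L (options 5(W), 4(W) are all W)
1: L (options 6(W), 5(W), 7(W) are all W)
From 5, the L positions reachable in one move are: 2.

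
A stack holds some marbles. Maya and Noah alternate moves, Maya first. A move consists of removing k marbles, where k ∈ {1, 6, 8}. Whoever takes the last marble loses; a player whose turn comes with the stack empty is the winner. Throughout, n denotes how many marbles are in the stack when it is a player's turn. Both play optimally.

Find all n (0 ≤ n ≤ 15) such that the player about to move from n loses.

1, 3, 5, 8, 10, 12, 15

Use the standard recursion: the mover wins at a terminal position; elsewhere, the mover wins exactly when some move hands the opponent an L position.
n=0: no move; the opponent has just taken the last marble and therefore loses → W
n=1: the only move is to 0(W), a W ⇒ L
n=2: can move to 1, which is L ⇒ W
n=3: the only move is to 2(W), a W ⇒ L
n=4: can move to 3, which is L ⇒ W
n=5: the only move is to 4(W), a W ⇒ L
n=6: can move to 5, which is L ⇒ W
n=7: can move to 1, which is L ⇒ W
n=8: moves to 7(W), 2(W), 0(W); every one is W ⇒ L
n=9: can move to 8, which is L ⇒ W
n=10: moves to 9(W), 4(W), 2(W); every one is W ⇒ L
n=11: can move to 10, which is L ⇒ W
n=12: moves to 11(W), 6(W), 4(W); every one is W ⇒ L
n=13: can move to 12, which is L ⇒ W
n=14: can move to 8, which is L ⇒ W
n=15: moves to 14(W), 9(W), 7(W); every one is W ⇒ L
Reading off the rows marked L gives the requested list; there are 7 such values of n.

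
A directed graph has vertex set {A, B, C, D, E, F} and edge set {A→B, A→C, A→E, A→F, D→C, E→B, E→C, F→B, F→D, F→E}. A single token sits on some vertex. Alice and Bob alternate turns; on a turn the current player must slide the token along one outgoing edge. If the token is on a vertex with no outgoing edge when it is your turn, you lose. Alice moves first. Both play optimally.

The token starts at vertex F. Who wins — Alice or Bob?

Use the standard recursion: the mover loses at a terminal position; elsewhere, the mover wins exactly when some move hands the opponent an L position.
Every edge goes from a vertex to one that appears earlier in the order C, B, E, D, F, A, so processing vertices in that order labels each vertex after all of its successors.
C: no outgoing edge → L
B: no outgoing edge → L
E: W (go to B, an L position)
D: W (go to C, an L position)
F: W (go to B, an L position)
A: W (go to B, an L position)
From F Alice can move to B, reaching an L position.

Alice wins.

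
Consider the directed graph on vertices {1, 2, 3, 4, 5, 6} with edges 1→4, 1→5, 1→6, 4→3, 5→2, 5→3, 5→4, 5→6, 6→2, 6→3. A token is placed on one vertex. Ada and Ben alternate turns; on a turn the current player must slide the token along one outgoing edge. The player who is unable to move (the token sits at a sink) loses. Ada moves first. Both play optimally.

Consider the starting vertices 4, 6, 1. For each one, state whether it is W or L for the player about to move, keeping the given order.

4: W, 6: W, 1: L

Build the W/L table. Terminal = L. A non-terminal position is W if it has a move to some L; otherwise it is L.
Every edge goes from a vertex to one that appears earlier in the order 3, 2, 6, 4, 5, 1, so processing vertices in that order labels each vertex after all of its successors.
3: no outgoing edge → L
2: no outgoing edge → L
6: W (go to 2, an L position)
4: W (go to 3, an L position)
5: W (go to 2, an L position)
1: L (options 5(W), 4(W), 6(W) are all W)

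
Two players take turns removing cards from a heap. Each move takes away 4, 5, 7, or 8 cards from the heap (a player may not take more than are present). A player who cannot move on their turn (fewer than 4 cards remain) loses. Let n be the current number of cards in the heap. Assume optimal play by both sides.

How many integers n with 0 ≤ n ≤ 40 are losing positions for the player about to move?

16

Positions with no move are L. A position that does have a move is losing for the player to move precisely when every available move leads to a winning position for the opponent. Fill in the labels:
n=0: no move → L
n=1: no move → L
n=2: no move → L
n=3: no move → L
n=4: reaches L-position 0 → W
n=5: reaches L-position 1 → W
n=6: reaches L-position 2 → W
n=7: reaches L-position 3 → W
n=8: reaches L-position 3 → W
n=9: reaches L-position 2 → W
n=10: reaches L-position 3 → W
n=11: reaches L-position 3 → W
n=12: only reaches 8(W), 7(W), 5(W), 4(W), all W → L
n=13: only reaches 9(W), 8(W), 6(W), 5(W), all W → L
n=14: only reaches 10(W), 9(W), 7(W), 6(W), all W → L
n=15: only reaches 11(W), 10(W), 8(W), 7(W), all W → L
n=16: reaches L-position 12 → W
n=17: reaches L-position 13 → W
n=18: reaches L-position 14 → W
n=19: reaches L-position 15 → W
n=20: reaches L-position 15 → W
n=21: reaches L-position 14 → W
n=22: reaches L-position 15 → W
n=23: reaches L-position 15 → W
n=24: only reaches 20(W), 19(W), 17(W), 16(W), all W → L
n=25: only reaches 21(W), 20(W), 18(W), 17(W), all W → L
n=26: only reaches 22(W), 21(W), 19(W), 18(W), all W → L
n=27: only reaches 23(W), 22(W), 20(W), 19(W), all W → L
n=28: reaches L-position 24 → W
n=29: reaches L-position 25 → W
n=30: reaches L-position 26 → W
n=31: reaches L-position 27 → W
n=32: reaches L-position 27 → W
n=33: reaches L-position 26 → W
n=34: reaches L-position 27 → W
n=35: reaches L-position 27 → W
n=36: only reaches 32(W), 31(W), 29(W), 28(W), all W → L
n=37: only reaches 33(W), 32(W), 30(W), 29(W), all W → L
n=38: only reaches 34(W), 33(W), 31(W), 30(W), all W → L
n=39: only reaches 35(W), 34(W), 32(W), 31(W), all W → L
n=40: reaches L-position 36 → W
L entries with 0 ≤ n ≤ 40: n = 0, 1, 2, 3, 12, 13, 14, 15, 24, 25, 26, 27, 36, 37, 38, 39; that makes 16.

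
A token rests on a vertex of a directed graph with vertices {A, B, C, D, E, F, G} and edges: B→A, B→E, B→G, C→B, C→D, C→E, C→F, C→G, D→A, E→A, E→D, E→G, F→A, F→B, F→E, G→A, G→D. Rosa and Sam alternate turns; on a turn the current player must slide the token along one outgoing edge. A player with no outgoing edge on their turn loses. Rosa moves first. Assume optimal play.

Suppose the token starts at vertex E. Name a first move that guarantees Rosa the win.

Move to A.

Label each position W (a win for the player to move) or L (a loss). A position with no legal move is L; any other position is W exactly when some move reaches an L, and L when every move reaches a W.
Every edge goes from a vertex to one that appears earlier in the order A, D, G, E, B, F, C, so processing vertices in that order labels each vertex after all of its successors.
A: no outgoing edge → L
D: →A(L), so W
G: →A(L), so W
E: →A(L), so W
B: →A(L), so W
F: →A(L), so W
C: →F(W), B(W), E(W), G(W), D(W) — all W, so L
From E, the L positions reachable in one move are: A.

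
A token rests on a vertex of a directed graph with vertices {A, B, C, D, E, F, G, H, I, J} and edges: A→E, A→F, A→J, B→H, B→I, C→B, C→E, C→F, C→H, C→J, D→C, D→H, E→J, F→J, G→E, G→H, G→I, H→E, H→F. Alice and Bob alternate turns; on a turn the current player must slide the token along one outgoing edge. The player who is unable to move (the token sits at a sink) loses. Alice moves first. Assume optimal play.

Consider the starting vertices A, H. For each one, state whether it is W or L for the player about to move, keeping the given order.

A: W, H: L

Classify positions by backward induction: terminal positions (no move available) are L. From any other position, the mover wins iff some move reaches an L.
Every edge goes from a vertex to one that appears earlier in the order I, J, F, E, H, B, C, G, D, A, so processing vertices in that order labels each vertex after all of its successors.
I: no outgoing edge → L
J: no outgoing edge → L
F: can move to J, which is L ⇒ W
E: can move to J, which is L ⇒ W
H: moves to E(W), F(W); every one is W ⇒ L
B: can move to H, which is L ⇒ W
C: can move to H, which is L ⇒ W
G: can move to H, which is L ⇒ W
D: can move to H, which is L ⇒ W
A: can move to J, which is L ⇒ W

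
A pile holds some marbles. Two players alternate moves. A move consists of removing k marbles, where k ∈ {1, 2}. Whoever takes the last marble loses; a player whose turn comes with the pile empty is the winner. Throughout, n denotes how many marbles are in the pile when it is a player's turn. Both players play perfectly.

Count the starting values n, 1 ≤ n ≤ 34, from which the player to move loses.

Classify positions by backward induction: terminal positions (no move available) are W. From any other position, the mover wins iff some move reaches an L.
n=0: no move; the opponent has just taken the last marble and therefore loses → W
n=1: →0(W) only, which is W, so L
n=2: →1(L), so W
n=3: →1(L), so W
n=4: →3(W), 2(W) — all W, so L
n=5: →4(L), so W
n=6: →4(L), so W
n=7: →6(W), 5(W) — all W, so L
n=8: →7(L), so W
n=9: →7(L), so W
n=10: →9(W), 8(W) — all W, so L
n=11: →10(L), so W
n=12: →10(L), so W
n=13: →12(W), 11(W) — all W, so L
n=14: →13(L), so W
n=15: →13(L), so W
n=16: →15(W), 14(W) — all W, so L
n=17: →16(L), so W
n=18: →16(L), so W
n=19: →18(W), 17(W) — all W, so L
n=20: →19(L), so W
n=21: →19(L), so W
n=22: →21(W), 20(W) — all W, so L
n=23: →22(L), so W
n=24: →22(L), so W
n=25: →24(W), 23(W) — all W, so L
n=26: →25(L), so W
n=27: →25(L), so W
n=28: →27(W), 26(W) — all W, so L
n=29: →28(L), so W
n=30: →28(L), so W
n=31: →30(W), 29(W) — all W, so L
n=32: →31(L), so W
n=33: →31(L), so W
n=34: →33(W), 32(W) — all W, so L
L entries with 1 ≤ n ≤ 34 (the range starts at n=1): n = 1, 4, 7, 10, 13, 16, 19, 22, 25, 28, 31, 34; that makes 12.

12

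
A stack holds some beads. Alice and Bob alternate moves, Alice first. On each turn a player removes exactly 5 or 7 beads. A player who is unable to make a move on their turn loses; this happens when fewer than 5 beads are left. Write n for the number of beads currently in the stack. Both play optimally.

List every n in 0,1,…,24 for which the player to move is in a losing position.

Positions with no move are L. A position that does have a move is losing for the player to move precisely when every available move leads to a winning position for the opponent. Fill in the labels:
n=0: no move → L
n=1: no move → L
n=2: no move → L
n=3: no move → L
n=4: no move → L
n=5: reaches L-position 0 → W
n=6: reaches L-position 1 → W
n=7: reaches L-position 2 → W
n=8: reaches L-position 3 → W
n=9: reaches L-position 4 → W
n=10: reaches L-position 3 → W
n=11: reaches L-position 4 → W
n=12: only reaches 7(W), 5(W), all W → L
n=13: only reaches 8(W), 6(W), all W → L
n=14: only reaches 9(W), 7(W), all W → L
n=15: only reaches 10(W), 8(W), all W → L
n=16: only reaches 11(W), 9(W), all W → L
n=17: reaches L-position 12 → W
n=18: reaches L-position 13 → W
n=19: reaches L-position 14 → W
n=20: reaches L-position 15 → W
n=21: reaches L-position 16 → W
n=22: reaches L-position 15 → W
n=23: reaches L-position 16 → W
n=24: only reaches 19(W), 17(W), all W → L
Reading off the rows marked L gives the requested list; there are 11 such values of n.

0, 1, 2, 3, 4, 12, 13, 14, 15, 16, 24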